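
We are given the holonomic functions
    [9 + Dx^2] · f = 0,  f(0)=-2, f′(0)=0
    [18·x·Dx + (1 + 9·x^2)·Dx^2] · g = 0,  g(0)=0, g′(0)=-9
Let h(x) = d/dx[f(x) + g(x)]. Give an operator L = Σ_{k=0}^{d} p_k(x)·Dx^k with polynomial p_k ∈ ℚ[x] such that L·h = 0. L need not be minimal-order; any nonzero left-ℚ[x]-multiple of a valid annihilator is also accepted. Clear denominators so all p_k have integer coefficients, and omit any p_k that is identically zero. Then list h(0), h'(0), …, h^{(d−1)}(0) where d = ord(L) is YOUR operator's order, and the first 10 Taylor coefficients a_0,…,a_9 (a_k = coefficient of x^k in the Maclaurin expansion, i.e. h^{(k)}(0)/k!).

f: a_k = -2, 0, 9, 0, -27/4, 0, 81/40, 0, -729/2240, 0, …
g: a_k = 0, -9, 0, 27, 0, -729/5, 0, 6561/7, 0, -6561, …
f+g: L₀ = lclm(L_f,L_g), ord ≤ 2+2.
Differentiate: ansatz ord ≤ ord L₀ ⇒ L.
L = (-1782·x + 20412·x^3 + 13122·x^5) + (-9 + 567·x^2 + 6561·x^4 + 6561·x^6)·Dx + (-198·x + 2268·x^3 + 1458·x^5)·Dx^2 + (-1 + 63·x^2 + 729·x^4 + 729·x^6)·Dx^3  (order 3).
h: a_k = -9, 18, 81, -27, -729, 243/20, 6561, -729/280, -59049, 729/2240, …
ICs: h(0) = -9, h′(0) = 18, h′′(0) = 162.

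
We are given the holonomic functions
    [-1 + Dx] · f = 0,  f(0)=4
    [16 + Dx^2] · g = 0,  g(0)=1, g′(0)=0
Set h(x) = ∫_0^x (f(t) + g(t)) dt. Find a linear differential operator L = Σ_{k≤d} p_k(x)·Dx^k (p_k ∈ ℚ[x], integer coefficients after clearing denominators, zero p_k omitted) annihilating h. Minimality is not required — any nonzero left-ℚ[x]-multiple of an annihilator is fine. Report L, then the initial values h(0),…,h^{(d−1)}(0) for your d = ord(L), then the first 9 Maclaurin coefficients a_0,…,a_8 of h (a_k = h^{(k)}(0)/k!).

L = -16·Dx + 16·Dx^2 - Dx^3 + Dx^4  (order 4).
h: a_k = 0, 5, 2, -2, 1/6, 13/6, 1/180, -341/420, 1/10080, …
ICs: h(0) = 0, h′(0) = 5, h′′(0) = 4, h′′′(0) = -12.

f: a_k = 4, 4, 2, 2/3, 1/6, 1/30, 1/180, 1/1260, 1/10080, …
g: a_k = 1, 0, -8, 0, 32/3, 0, -256/45, 0, 512/315, …
f+g: L₀ = lclm(L_f,L_g), ord ≤ 1+2.
h=∫h₀ ⇒ L = L₀·Dx.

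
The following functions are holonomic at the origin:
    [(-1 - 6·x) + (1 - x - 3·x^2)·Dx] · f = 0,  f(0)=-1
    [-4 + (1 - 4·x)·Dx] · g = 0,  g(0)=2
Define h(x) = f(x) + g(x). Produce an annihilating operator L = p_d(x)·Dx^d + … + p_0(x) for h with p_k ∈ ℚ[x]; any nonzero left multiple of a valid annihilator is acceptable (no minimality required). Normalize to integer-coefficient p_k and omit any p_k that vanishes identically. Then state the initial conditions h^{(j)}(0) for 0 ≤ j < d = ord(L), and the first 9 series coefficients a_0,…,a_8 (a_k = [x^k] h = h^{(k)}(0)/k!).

L = (-72·x + 72·x^2 - 96·x^3) + (8 - 6·x - 66·x^2 + 112·x^3 - 192·x^4)·Dx + (-1 + 7·x - 15·x^2 + 10·x^3 + 20·x^4 - 48·x^5)·Dx^2  (order 2).
h: a_k = 1, 7, 28, 121, 493, 2008, 8095, 32551, 130564, …
ICs: h(0) = 1, h′(0) = 7.

f: a_k = -1, -1, -4, -7, -19, -40, -97, -217, -508, …
g: a_k = 2, 8, 32, 128, 512, 2048, 8192, 32768, 131072, …
f+g: L₀ = lclm(L_f,L_g), ord ≤ 1+1.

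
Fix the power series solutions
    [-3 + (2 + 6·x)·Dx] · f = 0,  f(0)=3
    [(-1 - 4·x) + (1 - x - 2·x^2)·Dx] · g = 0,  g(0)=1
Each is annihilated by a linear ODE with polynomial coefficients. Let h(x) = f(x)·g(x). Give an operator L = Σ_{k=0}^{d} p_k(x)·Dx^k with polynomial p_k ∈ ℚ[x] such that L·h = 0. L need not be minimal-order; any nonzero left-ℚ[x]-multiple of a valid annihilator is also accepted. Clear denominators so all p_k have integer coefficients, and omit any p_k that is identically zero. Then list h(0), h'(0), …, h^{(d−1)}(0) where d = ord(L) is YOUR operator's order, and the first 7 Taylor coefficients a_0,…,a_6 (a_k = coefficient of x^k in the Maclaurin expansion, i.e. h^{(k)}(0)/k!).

f: a_k = 3, 9/2, -27/8, 81/16, -1215/128, 5103/256, -45927/1024, …
g: a_k = 1, 1, 3, 5, 11, 21, 43, …
f·g: L₀ = L_f ⊗_s L_g, ord ≤ 1·1.
L = (5 + 11·x + 18·x^2) + (-2 - 4·x + 10·x^2 + 12·x^3)·Dx  (order 1).
h: a_k = 3, 15/2, 81/8, 483/16, 5241/128, 31041/256, 162093/1024, …
ICs: h(0) = 3.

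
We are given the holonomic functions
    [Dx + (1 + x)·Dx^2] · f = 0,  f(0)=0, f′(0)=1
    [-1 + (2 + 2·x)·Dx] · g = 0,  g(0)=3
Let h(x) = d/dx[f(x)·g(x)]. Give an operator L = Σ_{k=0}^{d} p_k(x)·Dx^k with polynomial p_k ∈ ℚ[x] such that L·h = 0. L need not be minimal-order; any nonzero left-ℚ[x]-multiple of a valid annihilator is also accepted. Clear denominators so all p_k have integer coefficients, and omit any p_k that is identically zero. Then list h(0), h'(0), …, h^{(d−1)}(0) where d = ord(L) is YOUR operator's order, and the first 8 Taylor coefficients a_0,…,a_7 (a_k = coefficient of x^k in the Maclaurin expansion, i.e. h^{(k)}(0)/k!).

L = 1 + (8 + 8·x)·Dx + (4 + 8·x + 4·x^2)·Dx^2  (order 2).
h: a_k = 3, 0, -3/8, 1/2, -71/128, 93/160, -3043/5120, 2689/4480, …
ICs: h(0) = 3, h′(0) = 0.

f: a_k = 0, 1, -1/2, 1/3, -1/4, 1/5, -1/6, 1/7, …
g: a_k = 3, 3/2, -3/8, 3/16, -15/128, 21/256, -63/1024, 99/2048, …
L₀ := L_f ⊗_s L_g (sym. prod.), ord ≤ 2.
Differentiate: ansatz ord ≤ ord L₀ ⇒ L.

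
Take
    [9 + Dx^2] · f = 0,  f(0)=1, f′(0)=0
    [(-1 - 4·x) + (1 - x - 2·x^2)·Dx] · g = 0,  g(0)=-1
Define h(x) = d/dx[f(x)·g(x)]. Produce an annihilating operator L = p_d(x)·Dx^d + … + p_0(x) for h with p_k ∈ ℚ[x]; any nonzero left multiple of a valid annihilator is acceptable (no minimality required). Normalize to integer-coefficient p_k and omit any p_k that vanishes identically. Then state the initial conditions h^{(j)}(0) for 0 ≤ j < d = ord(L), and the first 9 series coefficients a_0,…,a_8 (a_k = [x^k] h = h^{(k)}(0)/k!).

f: a_k = 1, 0, -9/2, 0, 27/8, 0, -81/80, 0, 729/4480, …
g: a_k = -1, -1, -3, -5, -11, -21, -43, -85, -171, …
Product ⇒ symmetric product L₀, ord ≤ 2.
h₀' ⇒ L via d/dx closure of L₀.
L = (-33 - 162·x - 243·x^2 + 324·x^3 + 324·x^4) + (-6 - 6·x + 108·x^2 + 144·x^3)·Dx + (5 - 14·x - 19·x^2 + 36·x^3 + 36·x^4)·Dx^2  (order 2).
h: a_k = -1, 3, -3/2, -7/2, -75/8, -627/40, -3563/80, -52641/560, -986841/4480, …
ICs: h(0) = -1, h′(0) = 3.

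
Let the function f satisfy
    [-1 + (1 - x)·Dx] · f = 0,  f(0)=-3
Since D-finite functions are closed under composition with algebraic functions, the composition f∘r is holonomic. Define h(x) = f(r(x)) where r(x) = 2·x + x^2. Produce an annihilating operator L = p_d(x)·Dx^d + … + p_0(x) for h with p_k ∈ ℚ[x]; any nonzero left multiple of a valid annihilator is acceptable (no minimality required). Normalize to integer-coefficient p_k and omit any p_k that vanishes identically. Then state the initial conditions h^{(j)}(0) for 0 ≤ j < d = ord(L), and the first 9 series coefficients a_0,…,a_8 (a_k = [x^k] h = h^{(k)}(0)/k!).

f: a_k = -3, -3, -3, -3, -3, -3, -3, -3, -3, …
f∘r: x↦r, Dx↦Dx/r' in L_f ⇒ L₀.
L = (2 + 2·x) + (-1 + 2·x + x^2)·Dx  (order 1).
h: a_k = -3, -6, -15, -36, -87, -210, -507, -1224, -2955, …
ICs: h(0) = -3.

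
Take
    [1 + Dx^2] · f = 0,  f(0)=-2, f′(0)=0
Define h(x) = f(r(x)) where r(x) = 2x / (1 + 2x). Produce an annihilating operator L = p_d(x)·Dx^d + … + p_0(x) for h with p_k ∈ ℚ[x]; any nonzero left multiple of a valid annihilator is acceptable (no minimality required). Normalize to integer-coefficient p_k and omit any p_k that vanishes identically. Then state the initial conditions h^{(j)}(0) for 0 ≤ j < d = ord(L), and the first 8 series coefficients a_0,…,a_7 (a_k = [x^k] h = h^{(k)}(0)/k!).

f: a_k = -2, 0, 1, 0, -1/12, 0, 1/360, 0, …
f∘r: x↦r, Dx↦Dx/r' in L_f ⇒ L₀.
L = 4 + (4 + 24·x + 48·x^2 + 32·x^3)·Dx + (1 + 8·x + 24·x^2 + 32·x^3 + 16·x^4)·Dx^2  (order 2).
h: a_k = -2, 0, 4, -16, 140/3, -352/3, 12008/45, -2784/5, …
ICs: h(0) = -2, h′(0) = 0.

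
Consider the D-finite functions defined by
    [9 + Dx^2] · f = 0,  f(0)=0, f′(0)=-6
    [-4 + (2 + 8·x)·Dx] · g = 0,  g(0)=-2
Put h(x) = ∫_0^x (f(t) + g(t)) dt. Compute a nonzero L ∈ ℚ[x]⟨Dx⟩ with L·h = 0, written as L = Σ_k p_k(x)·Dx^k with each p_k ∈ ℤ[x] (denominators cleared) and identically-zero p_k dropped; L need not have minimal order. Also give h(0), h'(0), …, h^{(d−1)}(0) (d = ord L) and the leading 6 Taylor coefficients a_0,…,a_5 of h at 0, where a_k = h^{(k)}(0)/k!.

L = (-378 - 1296·x - 2592·x^2)·Dx + (45 + 828·x + 3888·x^2 + 5184·x^3)·Dx^2 + (-42 - 144·x - 288·x^2)·Dx^3 + (5 + 92·x + 432·x^2 + 576·x^3)·Dx^4  (order 4).
h: a_k = 0, -2, -5, 4/3, 1/4, 4, …
ICs: h(0) = 0, h′(0) = -2, h′′(0) = -10, h′′′(0) = 8.

f: a_k = 0, -6, 0, 9, 0, -81/20, …
g: a_k = -2, -4, 4, -8, 20, -56, …
L₀ := lclm(L_f,L_g); ord L₀ ≤ 2+1.
∫: right-multiply L₀ by Dx.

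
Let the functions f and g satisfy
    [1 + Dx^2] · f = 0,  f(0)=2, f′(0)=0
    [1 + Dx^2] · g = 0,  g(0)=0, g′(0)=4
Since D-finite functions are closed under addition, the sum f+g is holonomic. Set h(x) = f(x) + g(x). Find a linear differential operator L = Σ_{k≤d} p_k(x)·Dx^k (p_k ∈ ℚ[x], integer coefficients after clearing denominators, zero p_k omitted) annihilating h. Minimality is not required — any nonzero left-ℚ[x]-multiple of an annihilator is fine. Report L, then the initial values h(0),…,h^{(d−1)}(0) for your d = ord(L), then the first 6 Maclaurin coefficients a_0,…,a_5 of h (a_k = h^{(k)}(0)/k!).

L = 1 + Dx^2  (order 2).
h: a_k = 2, 4, -1, -2/3, 1/12, 1/30, …
ICs: h(0) = 2, h′(0) = 4.

f: a_k = 2, 0, -1, 0, 1/12, 0, …
g: a_k = 0, 4, 0, -2/3, 0, 1/30, …
L₀ := lclm(L_f,L_g); ord L₀ ≤ 2+2.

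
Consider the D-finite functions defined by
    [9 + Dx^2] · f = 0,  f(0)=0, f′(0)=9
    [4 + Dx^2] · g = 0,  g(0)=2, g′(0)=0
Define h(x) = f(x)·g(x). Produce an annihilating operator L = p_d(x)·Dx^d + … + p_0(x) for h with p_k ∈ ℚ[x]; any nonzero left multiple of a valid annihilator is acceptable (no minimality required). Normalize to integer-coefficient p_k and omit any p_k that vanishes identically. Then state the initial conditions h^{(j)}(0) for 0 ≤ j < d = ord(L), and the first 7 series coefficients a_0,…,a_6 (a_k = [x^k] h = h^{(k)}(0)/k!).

L = 25 + 26·Dx^2 + Dx^4  (order 4).
h: a_k = 0, 18, 0, -63, 0, 1563/20, 0, …
ICs: h(0) = 0, h′(0) = 18, h′′(0) = 0, h′′′(0) = -378.

f: a_k = 0, 9, 0, -27/2, 0, 243/40, 0, …
g: a_k = 2, 0, -4, 0, 4/3, 0, -8/45, …
Sym-product of L_f,L_g gives L₀ (≤ ord 4).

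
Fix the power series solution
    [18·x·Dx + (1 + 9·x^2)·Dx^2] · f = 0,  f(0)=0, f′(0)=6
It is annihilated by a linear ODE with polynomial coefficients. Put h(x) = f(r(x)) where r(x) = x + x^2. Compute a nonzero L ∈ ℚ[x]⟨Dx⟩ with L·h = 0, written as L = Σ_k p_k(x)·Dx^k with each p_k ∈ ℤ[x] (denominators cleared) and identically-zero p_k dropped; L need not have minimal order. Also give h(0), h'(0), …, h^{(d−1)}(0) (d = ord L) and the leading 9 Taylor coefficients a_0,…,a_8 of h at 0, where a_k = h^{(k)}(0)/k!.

L = (-2 + 18·x + 72·x^2 + 108·x^3 + 54·x^4)·Dx + (1 + 2·x + 9·x^2 + 36·x^3 + 45·x^4 + 18·x^5)·Dx^2  (order 2).
h: a_k = 0, 6, 6, -18, -54, 216/5, 468, 2430/7, -3402, …
ICs: h(0) = 0, h′(0) = 6.

f: a_k = 0, 6, 0, -18, 0, 486/5, 0, -4374/7, 0, …
Change of var in L_f (x↦r) gives L₀.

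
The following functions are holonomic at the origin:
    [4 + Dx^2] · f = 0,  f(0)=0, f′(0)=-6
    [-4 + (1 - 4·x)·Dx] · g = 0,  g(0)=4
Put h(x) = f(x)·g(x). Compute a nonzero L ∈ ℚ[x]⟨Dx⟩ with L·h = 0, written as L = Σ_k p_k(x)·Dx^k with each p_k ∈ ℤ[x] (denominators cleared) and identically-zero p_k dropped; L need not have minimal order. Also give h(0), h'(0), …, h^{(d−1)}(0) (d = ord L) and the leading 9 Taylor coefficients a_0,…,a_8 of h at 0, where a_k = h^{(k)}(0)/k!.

L = (-4 + 16·x) + 8·Dx + (-1 + 4·x)·Dx^2  (order 2).
h: a_k = 0, -24, -96, -368, -1472, -29456/5, -117824/5, -9897184/105, -39588736/105, …
ICs: h(0) = 0, h′(0) = -24.

f: a_k = 0, -6, 0, 4, 0, -4/5, 0, 8/105, 0, …
g: a_k = 4, 16, 64, 256, 1024, 4096, 16384, 65536, 262144, …
Sym-product of L_f,L_g gives L₀ (≤ ord 2).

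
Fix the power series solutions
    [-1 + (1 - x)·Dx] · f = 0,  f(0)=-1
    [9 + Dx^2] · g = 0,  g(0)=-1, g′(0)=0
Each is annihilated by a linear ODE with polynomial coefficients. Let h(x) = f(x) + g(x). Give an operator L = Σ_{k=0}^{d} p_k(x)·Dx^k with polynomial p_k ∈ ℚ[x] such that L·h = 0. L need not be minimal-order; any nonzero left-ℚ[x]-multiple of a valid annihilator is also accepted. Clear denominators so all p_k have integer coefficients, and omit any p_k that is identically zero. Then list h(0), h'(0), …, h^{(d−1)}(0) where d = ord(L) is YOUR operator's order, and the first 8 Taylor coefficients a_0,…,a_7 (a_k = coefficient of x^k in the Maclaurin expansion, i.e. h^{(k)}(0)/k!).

f: a_k = -1, -1, -1, -1, -1, -1, -1, -1, …
g: a_k = -1, 0, 9/2, 0, -27/8, 0, 81/80, 0, …
f+g: L₀ = lclm(L_f,L_g), ord ≤ 1+2.
L = (135 - 162·x + 81·x^2) + (-99 + 261·x - 243·x^2 + 81·x^3)·Dx + (15 - 18·x + 9·x^2)·Dx^2 + (-11 + 29·x - 27·x^2 + 9·x^3)·Dx^3  (order 3).
h: a_k = -2, -1, 7/2, -1, -35/8, -1, 1/80, -1, …
ICs: h(0) = -2, h′(0) = -1, h′′(0) = 7.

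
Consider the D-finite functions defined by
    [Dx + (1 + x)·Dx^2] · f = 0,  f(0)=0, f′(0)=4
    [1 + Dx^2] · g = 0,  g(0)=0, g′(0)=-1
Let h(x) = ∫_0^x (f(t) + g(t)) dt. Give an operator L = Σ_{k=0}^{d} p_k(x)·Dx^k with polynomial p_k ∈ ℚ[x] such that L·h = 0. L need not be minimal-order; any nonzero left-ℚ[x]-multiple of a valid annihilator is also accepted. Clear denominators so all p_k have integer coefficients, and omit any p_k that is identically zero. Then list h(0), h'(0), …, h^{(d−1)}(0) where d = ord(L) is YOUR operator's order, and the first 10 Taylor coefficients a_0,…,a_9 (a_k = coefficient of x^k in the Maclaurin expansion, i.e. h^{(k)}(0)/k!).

L = (7 + 2·x + x^2)·Dx^2 + (3 + 5·x + 3·x^2 + x^3)·Dx^3 + (7 + 2·x + x^2)·Dx^4 + (3 + 5·x + 3·x^2 + x^3)·Dx^5  (order 5).
h: a_k = 0, 0, 3/2, -2/3, 3/8, -1/5, 19/144, -2/21, 2881/40320, -1/18, …
ICs: h(0) = 0, h′(0) = 0, h′′(0) = 3, h′′′(0) = -4, h′′′′(0) = 9.

f: a_k = 0, 4, -2, 4/3, -1, 4/5, -2/3, 4/7, -1/2, 4/9, …
g: a_k = 0, -1, 0, 1/6, 0, -1/120, 0, 1/5040, 0, -1/362880, …
h₀=f+g: left-lcm gives L₀, ord ≤ 4.
h=∫h₀ ⇒ L = L₀·Dx.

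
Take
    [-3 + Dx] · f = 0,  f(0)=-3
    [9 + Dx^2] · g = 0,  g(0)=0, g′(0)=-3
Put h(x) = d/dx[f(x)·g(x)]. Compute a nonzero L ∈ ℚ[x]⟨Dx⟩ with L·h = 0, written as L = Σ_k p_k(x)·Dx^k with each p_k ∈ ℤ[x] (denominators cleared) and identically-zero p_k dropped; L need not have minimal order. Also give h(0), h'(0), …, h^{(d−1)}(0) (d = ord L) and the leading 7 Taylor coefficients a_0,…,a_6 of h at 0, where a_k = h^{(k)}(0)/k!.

L = 18 - 6·Dx + Dx^2  (order 2).
h: a_k = 9, 54, 81, 0, -243/2, -729/5, -729/10, …
ICs: h(0) = 9, h′(0) = 54.

f: a_k = -3, -9, -27/2, -27/2, -81/8, -243/40, -243/80, …
g: a_k = 0, -3, 0, 9/2, 0, -81/40, 0, …
L₀ := L_f ⊗_s L_g (sym. prod.), ord ≤ 2.
Differentiate: ansatz ord ≤ ord L₀ ⇒ L.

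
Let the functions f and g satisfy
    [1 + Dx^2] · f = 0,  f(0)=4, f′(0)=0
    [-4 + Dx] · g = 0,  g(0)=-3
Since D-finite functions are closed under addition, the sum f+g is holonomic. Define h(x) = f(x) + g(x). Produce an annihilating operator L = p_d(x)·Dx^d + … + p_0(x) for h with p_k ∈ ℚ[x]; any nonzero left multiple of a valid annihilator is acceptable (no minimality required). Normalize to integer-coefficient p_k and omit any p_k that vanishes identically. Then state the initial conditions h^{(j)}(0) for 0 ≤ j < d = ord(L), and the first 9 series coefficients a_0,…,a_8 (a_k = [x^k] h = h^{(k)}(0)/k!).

f: a_k = 4, 0, -2, 0, 1/6, 0, -1/180, 0, 1/10080, …
g: a_k = -3, -12, -24, -32, -32, -128/5, -256/15, -1024/105, -512/105, …
h₀=f+g: left-lcm gives L₀, ord ≤ 3.
L = -4 + Dx - 4·Dx^2 + Dx^3  (order 3).
h: a_k = 1, -12, -26, -32, -191/6, -128/5, -3073/180, -1024/105, -49151/10080, …
ICs: h(0) = 1, h′(0) = -12, h′′(0) = -52.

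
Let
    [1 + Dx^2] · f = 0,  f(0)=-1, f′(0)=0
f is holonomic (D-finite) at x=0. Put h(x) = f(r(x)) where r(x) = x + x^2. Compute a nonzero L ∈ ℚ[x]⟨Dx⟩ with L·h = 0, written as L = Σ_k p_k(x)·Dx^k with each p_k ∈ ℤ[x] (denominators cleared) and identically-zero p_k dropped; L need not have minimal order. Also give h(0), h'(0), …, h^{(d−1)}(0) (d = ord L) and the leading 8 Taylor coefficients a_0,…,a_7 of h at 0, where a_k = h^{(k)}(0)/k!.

f: a_k = -1, 0, 1/2, 0, -1/24, 0, 1/720, 0, …
Substitute x→r, Dx→(1/r')Dx; clear ⇒ L₀.
L = (1 + 6·x + 12·x^2 + 8·x^3) - 2·Dx + (1 + 2·x)·Dx^2  (order 2).
h: a_k = -1, 0, 1/2, 1, 11/24, -1/6, -179/720, -19/120, …
ICs: h(0) = -1, h′(0) = 0.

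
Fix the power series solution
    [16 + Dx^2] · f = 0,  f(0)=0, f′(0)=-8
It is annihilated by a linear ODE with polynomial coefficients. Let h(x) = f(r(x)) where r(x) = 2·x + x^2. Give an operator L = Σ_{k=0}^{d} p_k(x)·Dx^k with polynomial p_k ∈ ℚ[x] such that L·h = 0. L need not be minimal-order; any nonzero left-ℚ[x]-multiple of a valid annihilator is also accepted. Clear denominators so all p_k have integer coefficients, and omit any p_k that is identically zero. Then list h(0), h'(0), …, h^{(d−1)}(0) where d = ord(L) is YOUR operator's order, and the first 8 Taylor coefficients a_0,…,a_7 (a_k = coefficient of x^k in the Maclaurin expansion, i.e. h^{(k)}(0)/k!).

f: a_k = 0, -8, 0, 64/3, 0, -256/15, 0, 2048/315, …
L₀ from L_f via x↦r, Dx↦r'^{-1}Dx.
L = (64 + 192·x + 192·x^2 + 64·x^3) - Dx + (1 + x)·Dx^2  (order 2).
h: a_k = 0, -16, -8, 512/3, 256, -6272/15, -1344, -167936/315, …
ICs: h(0) = 0, h′(0) = -16.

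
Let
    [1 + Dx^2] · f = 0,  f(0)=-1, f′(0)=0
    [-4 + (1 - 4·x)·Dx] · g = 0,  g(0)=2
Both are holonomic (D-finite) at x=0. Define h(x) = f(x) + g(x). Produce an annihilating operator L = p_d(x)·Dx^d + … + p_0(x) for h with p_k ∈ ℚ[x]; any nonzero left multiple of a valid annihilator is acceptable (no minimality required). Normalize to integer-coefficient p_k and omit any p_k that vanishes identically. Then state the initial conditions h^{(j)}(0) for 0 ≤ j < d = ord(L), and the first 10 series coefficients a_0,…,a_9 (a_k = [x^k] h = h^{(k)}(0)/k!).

L = (-388 + 32·x - 64·x^2) + (33 - 140·x + 48·x^2 - 64·x^3)·Dx + (-388 + 32·x - 64·x^2)·Dx^2 + (33 - 140·x + 48·x^2 - 64·x^3)·Dx^3  (order 3).
h: a_k = 1, 8, 65/2, 128, 12287/24, 2048, 5898241/720, 32768, 5284823039/40320, 524288, …
ICs: h(0) = 1, h′(0) = 8, h′′(0) = 65.

f: a_k = -1, 0, 1/2, 0, -1/24, 0, 1/720, 0, -1/40320, 0, …
g: a_k = 2, 8, 32, 128, 512, 2048, 8192, 32768, 131072, 524288, …
f+g: L₀ = lclm(L_f,L_g), ord ≤ 2+1.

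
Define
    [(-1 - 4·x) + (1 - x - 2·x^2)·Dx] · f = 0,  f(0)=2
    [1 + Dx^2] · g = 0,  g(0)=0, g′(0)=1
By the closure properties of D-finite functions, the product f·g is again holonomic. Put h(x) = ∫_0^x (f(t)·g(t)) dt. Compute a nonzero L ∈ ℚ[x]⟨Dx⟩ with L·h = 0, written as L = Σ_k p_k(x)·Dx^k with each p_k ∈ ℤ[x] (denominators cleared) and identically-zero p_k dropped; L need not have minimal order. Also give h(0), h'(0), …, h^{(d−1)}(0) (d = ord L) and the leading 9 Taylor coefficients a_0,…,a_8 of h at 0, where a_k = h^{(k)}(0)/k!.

f: a_k = 2, 2, 6, 10, 22, 42, 86, 170, 342, …
g: a_k = 0, 1, 0, -1/6, 0, 1/120, 0, -1/5040, 0, …
h₀=f·g: eliminate ⇒ L₀, order ≤ 1·2.
h=∫h₀ ⇒ L = L₀·Dx.
L = (3 + x + 2·x^2)·Dx + (2 + 8·x)·Dx^2 + (-1 + x + 2·x^2)·Dx^3  (order 3).
h: a_k = 0, 0, 1, 2/3, 17/12, 29/15, 1261/360, 807/140, 41521/4032, …
ICs: h(0) = 0, h′(0) = 0, h′′(0) = 2.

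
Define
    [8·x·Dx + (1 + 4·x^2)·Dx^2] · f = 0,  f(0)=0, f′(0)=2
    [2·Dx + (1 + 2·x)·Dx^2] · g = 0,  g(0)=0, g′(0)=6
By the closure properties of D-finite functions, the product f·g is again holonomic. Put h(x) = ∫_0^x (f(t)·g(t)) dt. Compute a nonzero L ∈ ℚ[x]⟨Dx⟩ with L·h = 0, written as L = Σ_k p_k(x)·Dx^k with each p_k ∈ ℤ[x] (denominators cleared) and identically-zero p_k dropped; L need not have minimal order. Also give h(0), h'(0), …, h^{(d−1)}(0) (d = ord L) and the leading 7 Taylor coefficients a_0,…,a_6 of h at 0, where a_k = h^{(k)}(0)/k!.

f: a_k = 0, 2, 0, -8/3, 0, 32/5, 0, …
g: a_k = 0, 6, -6, 8, -12, 96/5, -32, …
h₀=f·g: eliminate ⇒ L₀, order ≤ 2·2.
Integrate: L := L₀·Dx.
L = (192 + 704·x + 2560·x^2 + 9984·x^3 + 15360·x^4 + 13312·x^5 + 4096·x^7)·Dx^2 + (72 + 992·x + 4928·x^2 + 15488·x^3 + 34816·x^4 + 47616·x^5 + 35840·x^6 + 6144·x^7 + 14336·x^8)·Dx^3 + (24 + 256·x + 1536·x^2 + 4992·x^3 + 11520·x^4 + 19968·x^5 + 24576·x^6 + 18432·x^7 + 6144·x^8 + 8192·x^9)·Dx^4 + (5 + 36·x + 148·x^2 + 448·x^3 + 1056·x^4 + 1920·x^5 + 2688·x^6 + 3072·x^7 + 2304·x^8 + 1024·x^9 + 1024·x^10)·Dx^5  (order 5).
h: a_k = 0, 0, 0, 4, -3, 0, -4/3, …
ICs: h(0) = 0, h′(0) = 0, h′′(0) = 0, h′′′(0) = 24, h′′′′(0) = -72.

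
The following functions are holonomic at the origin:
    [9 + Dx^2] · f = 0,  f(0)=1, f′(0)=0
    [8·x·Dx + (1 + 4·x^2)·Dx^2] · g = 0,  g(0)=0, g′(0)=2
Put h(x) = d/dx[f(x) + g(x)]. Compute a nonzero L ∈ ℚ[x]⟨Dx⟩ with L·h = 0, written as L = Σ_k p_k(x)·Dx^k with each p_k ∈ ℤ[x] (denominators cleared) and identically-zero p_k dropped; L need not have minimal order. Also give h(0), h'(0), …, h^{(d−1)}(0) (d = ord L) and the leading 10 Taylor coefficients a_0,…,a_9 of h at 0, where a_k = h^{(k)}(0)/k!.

f: a_k = 1, 0, -9/2, 0, 27/8, 0, -81/80, 0, 729/4480, 0, …
g: a_k = 0, 2, 0, -8/3, 0, 32/5, 0, -128/7, 0, 512/9, …
Weyl lclm of L_f,L_g ⇒ L₀ (ord ≤ 4).
Differentiate: ansatz ord ≤ ord L₀ ⇒ L.
L = (-2808·x + 19008·x^3 + 10368·x^5) + (9 + 1548·x^2 + 7344·x^4 + 5184·x^6)·Dx + (-312·x + 2112·x^3 + 1152·x^5)·Dx^2 + (1 + 172·x^2 + 816·x^4 + 576·x^6)·Dx^3  (order 3).
h: a_k = 2, -9, -8, 27/2, 32, -243/40, -128, 729/560, 512, -729/4480, …
ICs: h(0) = 2, h′(0) = -9, h′′(0) = -16.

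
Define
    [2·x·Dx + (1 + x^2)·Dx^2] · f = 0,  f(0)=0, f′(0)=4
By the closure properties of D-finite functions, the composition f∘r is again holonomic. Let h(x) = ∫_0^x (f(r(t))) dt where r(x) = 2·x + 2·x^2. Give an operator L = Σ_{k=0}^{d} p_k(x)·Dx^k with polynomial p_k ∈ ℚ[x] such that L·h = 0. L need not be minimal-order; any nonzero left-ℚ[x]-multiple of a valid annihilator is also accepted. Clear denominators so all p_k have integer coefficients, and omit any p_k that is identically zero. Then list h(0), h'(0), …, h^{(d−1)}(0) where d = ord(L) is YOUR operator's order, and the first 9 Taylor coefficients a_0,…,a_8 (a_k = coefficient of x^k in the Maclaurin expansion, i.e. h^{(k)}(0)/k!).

f: a_k = 0, 4, 0, -4/3, 0, 4/5, 0, -4/7, 0, …
Change of var in L_f (x↦r) gives L₀.
∫: right-multiply L₀ by Dx.
L = (-2 + 8·x + 32·x^2 + 48·x^3 + 24·x^4)·Dx^2 + (1 + 2·x + 4·x^2 + 16·x^3 + 20·x^4 + 8·x^5)·Dx^3  (order 3).
h: a_k = 0, 0, 4, 8/3, -8/3, -32/5, -16/15, 352/21, 160/7, …
ICs: h(0) = 0, h′(0) = 0, h′′(0) = 8.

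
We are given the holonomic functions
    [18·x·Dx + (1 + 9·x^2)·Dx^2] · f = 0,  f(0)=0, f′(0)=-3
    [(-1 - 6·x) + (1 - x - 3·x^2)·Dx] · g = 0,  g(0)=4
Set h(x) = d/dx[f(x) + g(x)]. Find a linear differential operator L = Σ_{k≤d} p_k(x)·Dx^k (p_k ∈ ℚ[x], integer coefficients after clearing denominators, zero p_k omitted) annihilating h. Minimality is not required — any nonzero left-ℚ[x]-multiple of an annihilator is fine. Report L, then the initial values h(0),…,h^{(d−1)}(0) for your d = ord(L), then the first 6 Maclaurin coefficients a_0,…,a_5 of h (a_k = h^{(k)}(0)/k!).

f: a_k = 0, -3, 0, 9, 0, -243/5, …
g: a_k = 4, 4, 16, 28, 76, 160, …
L₀ := lclm(L_f,L_g); ord L₀ ≤ 2+1.
Differentiate: ansatz ord ≤ ord L₀ ⇒ L.
L = (72 - 288·x - 4428·x^2 - 9720·x^3 - 33534·x^4 - 13122·x^6) + (-30 - 180·x - 144·x^2 - 1728·x^3 - 9153·x^4 - 23814·x^5 - 2187·x^6 - 13122·x^7)·Dx + (4 + 14·x + 114·x^2 - 36·x^3 + 459·x^4 - 1539·x^5 - 2430·x^6 - 729·x^7 - 2187·x^8)·Dx^2  (order 2).
h: a_k = 1, 32, 111, 304, 557, 2328, …
ICs: h(0) = 1, h′(0) = 32.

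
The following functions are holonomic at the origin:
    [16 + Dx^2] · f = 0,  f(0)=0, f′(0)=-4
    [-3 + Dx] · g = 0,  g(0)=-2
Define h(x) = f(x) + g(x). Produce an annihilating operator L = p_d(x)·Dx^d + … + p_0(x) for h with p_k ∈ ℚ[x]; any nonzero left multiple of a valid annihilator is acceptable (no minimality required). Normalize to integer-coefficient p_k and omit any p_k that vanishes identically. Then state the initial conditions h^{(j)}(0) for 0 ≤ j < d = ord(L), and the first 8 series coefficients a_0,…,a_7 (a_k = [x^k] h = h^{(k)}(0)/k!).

f: a_k = 0, -4, 0, 32/3, 0, -128/15, 0, 1024/315, …
g: a_k = -2, -6, -9, -9, -27/4, -81/20, -81/40, -243/280, …
Sum ⇒ L₀ = lclm(L_f,L_g) in ℚ(x)⟨Dx⟩.
L = -48 + 16·Dx - 3·Dx^2 + Dx^3  (order 3).
h: a_k = -2, -10, -9, 5/3, -27/4, -151/12, -81/40, 1201/504, …
ICs: h(0) = -2, h′(0) = -10, h′′(0) = -18.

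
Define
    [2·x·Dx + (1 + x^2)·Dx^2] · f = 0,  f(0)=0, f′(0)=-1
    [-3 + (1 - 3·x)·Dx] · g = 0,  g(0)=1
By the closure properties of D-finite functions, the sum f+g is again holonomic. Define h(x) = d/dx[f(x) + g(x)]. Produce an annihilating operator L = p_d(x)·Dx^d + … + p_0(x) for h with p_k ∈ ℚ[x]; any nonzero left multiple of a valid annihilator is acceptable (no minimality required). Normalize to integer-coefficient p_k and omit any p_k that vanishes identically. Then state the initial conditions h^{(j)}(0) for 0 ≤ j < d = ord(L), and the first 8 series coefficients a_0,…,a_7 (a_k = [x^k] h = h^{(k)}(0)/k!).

f: a_k = 0, -1, 0, 1/3, 0, -1/5, 0, 1/7, …
g: a_k = 1, 3, 9, 27, 81, 243, 729, 2187, …
f+g: L₀ = lclm(L_f,L_g), ord ≤ 2+1.
Derive L from L₀ (diff closure).
L = (6 - 72·x - 18·x^2) + (-28 + 6·x - 60·x^2 - 18·x^3)·Dx + (3 - 8·x - 8·x^3 - 3·x^4)·Dx^2  (order 2).
h: a_k = 2, 18, 82, 324, 1214, 4374, 15310, 52488, …
ICs: h(0) = 2, h′(0) = 18.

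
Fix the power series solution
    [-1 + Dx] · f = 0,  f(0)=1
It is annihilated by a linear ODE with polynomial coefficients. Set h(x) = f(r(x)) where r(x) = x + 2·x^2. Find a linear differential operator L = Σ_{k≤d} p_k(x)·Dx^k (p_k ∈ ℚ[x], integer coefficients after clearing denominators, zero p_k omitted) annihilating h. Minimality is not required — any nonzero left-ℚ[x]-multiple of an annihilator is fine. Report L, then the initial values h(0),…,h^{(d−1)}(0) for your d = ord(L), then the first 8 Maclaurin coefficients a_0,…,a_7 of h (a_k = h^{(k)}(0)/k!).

L = (-1 - 4·x) + Dx  (order 1).
h: a_k = 1, 1, 5/2, 13/6, 73/24, 281/120, 1741/720, 1697/1008, …
ICs: h(0) = 1.

f: a_k = 1, 1, 1/2, 1/6, 1/24, 1/120, 1/720, 1/5040, …
h₀=f(r): pull back L_f along r ⇒ L₀.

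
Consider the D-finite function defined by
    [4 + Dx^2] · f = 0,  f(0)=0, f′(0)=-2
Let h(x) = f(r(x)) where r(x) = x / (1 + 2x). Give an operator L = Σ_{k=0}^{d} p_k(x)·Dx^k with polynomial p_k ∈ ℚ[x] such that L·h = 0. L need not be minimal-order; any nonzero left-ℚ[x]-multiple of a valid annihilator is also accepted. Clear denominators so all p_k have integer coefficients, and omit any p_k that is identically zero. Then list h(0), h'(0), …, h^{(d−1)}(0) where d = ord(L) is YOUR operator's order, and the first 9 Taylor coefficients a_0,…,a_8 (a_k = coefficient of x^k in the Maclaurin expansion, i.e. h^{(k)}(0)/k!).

L = 4 + (4 + 24·x + 48·x^2 + 32·x^3)·Dx + (1 + 8·x + 24·x^2 + 32·x^3 + 16·x^4)·Dx^2  (order 2).
h: a_k = 0, -2, 4, -20/3, 8, -4/15, -40, 55448/315, -25456/45, …
ICs: h(0) = 0, h′(0) = -2.

f: a_k = 0, -2, 0, 4/3, 0, -4/15, 0, 8/315, 0, …
f∘r: x↦r, Dx↦Dx/r' in L_f ⇒ L₀.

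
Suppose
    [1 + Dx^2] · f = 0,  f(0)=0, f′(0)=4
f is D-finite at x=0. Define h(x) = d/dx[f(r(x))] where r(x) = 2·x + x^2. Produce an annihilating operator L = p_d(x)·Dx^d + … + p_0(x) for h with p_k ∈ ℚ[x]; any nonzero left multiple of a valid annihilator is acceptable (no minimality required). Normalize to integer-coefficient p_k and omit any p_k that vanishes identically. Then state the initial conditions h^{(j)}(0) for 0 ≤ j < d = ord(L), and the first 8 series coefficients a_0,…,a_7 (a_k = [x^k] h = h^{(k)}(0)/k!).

f: a_k = 0, 4, 0, -2/3, 0, 1/30, 0, -1/1260, …
h₀=f(r): pull back L_f along r ⇒ L₀.
h=h₀': d/dx-closure on L₀ ⇒ L.
L = (7 + 16·x + 24·x^2 + 16·x^3 + 4·x^4) + (-3 - 3·x)·Dx + (1 + 2·x + x^2)·Dx^2  (order 2).
h: a_k = 8, 8, -16, -32, -44/3, 12, 808/45, 352/45, …
ICs: h(0) = 8, h′(0) = 8.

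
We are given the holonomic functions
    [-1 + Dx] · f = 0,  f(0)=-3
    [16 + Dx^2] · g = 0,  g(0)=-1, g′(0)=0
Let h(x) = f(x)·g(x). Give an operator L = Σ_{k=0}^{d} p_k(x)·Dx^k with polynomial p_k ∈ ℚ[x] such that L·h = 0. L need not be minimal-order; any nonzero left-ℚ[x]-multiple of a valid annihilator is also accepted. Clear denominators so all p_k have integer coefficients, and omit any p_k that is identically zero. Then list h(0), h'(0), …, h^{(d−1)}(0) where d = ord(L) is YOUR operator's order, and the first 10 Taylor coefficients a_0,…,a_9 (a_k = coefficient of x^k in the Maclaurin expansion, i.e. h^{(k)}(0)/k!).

f: a_k = -3, -3, -3/2, -1/2, -1/8, -1/40, -1/240, -1/1680, -1/13440, -1/120960, …
g: a_k = -1, 0, 8, 0, -32/3, 0, 256/45, 0, -512/315, 0, …
f·g: L₀ = L_f ⊗_s L_g, ord ≤ 1·2.
L = 17 - 2·Dx + Dx^2  (order 2).
h: a_k = 3, 3, -45/2, -47/2, 161/8, 1121/40, -33/16, -20047/1680, -31679/13440, 277441/120960, …
ICs: h(0) = 3, h′(0) = 3.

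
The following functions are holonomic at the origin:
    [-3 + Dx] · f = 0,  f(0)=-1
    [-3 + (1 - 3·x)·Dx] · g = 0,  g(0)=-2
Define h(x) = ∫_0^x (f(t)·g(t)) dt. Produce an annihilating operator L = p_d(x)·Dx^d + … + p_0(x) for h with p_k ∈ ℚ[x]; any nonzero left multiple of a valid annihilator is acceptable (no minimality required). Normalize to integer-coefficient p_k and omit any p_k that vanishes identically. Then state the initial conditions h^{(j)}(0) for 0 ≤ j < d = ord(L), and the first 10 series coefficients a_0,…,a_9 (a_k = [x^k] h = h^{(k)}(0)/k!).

L = (6 - 9·x)·Dx + (-1 + 3·x)·Dx^2  (order 2).
h: a_k = 0, 2, 6, 15, 36, 351/4, 4401/20, 158517/280, 166455/112, 8877681/2240, …
ICs: h(0) = 0, h′(0) = 2.

f: a_k = -1, -3, -9/2, -9/2, -27/8, -81/40, -81/80, -243/560, -729/4480, -243/4480, …
g: a_k = -2, -6, -18, -54, -162, -486, -1458, -4374, -13122, -39366, …
h₀=f·g: eliminate ⇒ L₀, order ≤ 1·1.
h=∫h₀ ⇒ L = L₀·Dx.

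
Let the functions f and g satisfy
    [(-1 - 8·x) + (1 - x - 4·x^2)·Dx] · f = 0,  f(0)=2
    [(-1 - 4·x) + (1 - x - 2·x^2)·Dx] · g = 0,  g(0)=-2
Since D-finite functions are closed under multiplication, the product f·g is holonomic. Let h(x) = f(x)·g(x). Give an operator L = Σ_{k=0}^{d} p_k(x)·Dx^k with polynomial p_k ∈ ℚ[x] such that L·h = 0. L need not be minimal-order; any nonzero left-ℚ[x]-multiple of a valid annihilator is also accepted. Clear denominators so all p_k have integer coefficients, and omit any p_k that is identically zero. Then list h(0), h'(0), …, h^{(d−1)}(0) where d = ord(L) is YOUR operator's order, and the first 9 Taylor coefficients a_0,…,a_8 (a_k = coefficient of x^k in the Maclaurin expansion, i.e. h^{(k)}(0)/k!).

f: a_k = 2, 2, 10, 18, 58, 130, 362, 882, 2330, …
g: a_k = -2, -2, -6, -10, -22, -42, -86, -170, -342, …
Sym-product of L_f,L_g gives L₀ (≤ ord 1).
L = (-2 - 10·x + 18·x^2 + 32·x^3) + (1 - 2·x - 5·x^2 + 6·x^3 + 8·x^4)·Dx  (order 1).
h: a_k = -4, -8, -36, -88, -276, -712, -1988, -5176, -13812, …
ICs: h(0) = -4.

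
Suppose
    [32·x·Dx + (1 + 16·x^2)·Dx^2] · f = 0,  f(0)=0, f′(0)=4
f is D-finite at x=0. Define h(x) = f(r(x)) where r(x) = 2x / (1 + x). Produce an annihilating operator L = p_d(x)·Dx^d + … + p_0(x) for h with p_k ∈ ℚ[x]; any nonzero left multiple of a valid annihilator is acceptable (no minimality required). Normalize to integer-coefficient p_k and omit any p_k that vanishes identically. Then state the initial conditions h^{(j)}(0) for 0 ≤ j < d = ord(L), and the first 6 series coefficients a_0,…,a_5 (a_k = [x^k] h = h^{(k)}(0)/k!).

L = (2 + 130·x)·Dx + (1 + 2·x + 65·x^2)·Dx^2  (order 2).
h: a_k = 0, 8, -8, -488/3, 504, 27688/5, …
ICs: h(0) = 0, h′(0) = 8.

f: a_k = 0, 4, 0, -64/3, 0, 1024/5, …
h₀=f(r): pull back L_f along r ⇒ L₀.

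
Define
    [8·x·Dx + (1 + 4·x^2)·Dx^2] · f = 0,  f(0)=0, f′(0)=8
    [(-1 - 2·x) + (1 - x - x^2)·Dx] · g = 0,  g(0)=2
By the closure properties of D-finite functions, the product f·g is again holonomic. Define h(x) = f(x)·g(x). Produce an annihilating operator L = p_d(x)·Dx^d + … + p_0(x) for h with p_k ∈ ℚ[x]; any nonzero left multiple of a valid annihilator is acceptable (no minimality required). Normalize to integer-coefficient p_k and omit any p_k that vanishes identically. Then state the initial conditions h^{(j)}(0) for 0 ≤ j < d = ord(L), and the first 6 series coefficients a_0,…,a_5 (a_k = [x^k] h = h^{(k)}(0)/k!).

L = (2 + 8·x + 24·x^2) + (2 - 4·x + 16·x^2 + 24·x^3)·Dx + (-1 + x - 3·x^2 + 4·x^3 + 4·x^4)·Dx^2  (order 2).
h: a_k = 0, 16, 16, 32/3, 80/3, 1328/15, …
ICs: h(0) = 0, h′(0) = 16.

f: a_k = 0, 8, 0, -32/3, 0, 128/5, …
g: a_k = 2, 2, 4, 6, 10, 16, …
f·g: L₀ = L_f ⊗_s L_g, ord ≤ 2·1.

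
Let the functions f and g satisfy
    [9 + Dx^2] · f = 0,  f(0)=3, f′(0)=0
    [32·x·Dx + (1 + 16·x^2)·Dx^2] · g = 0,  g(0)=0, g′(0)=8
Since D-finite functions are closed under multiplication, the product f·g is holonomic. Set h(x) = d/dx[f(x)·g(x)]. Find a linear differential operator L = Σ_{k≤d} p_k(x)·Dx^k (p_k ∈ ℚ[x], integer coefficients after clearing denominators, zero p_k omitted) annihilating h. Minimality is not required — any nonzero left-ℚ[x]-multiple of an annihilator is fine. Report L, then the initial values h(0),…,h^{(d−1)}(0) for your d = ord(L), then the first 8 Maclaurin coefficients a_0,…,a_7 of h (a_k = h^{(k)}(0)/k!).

f: a_k = 3, 0, -27/2, 0, 81/8, 0, -243/80, 0, …
g: a_k = 0, 8, 0, -128/3, 0, 2048/5, 0, -32768/7, …
f·g: L₀ = L_f ⊗_s L_g, ord ≤ 2·2.
h₀' ⇒ L via d/dx closure of L₀.
L = (2922993 + 113986656·x^2 + 3239661312·x^4 + 5952061440·x^6 + 4156489728·x^8 - 7644119040·x^10 + 110075314176·x^12) + (1760832·x + 128480256·x^3 + 1888911360·x^5 + 5308416000·x^7 + 15288238080·x^9 + 48922361856·x^11)·Dx + (341202 + 13887168·x^2 + 389230080·x^4 + 940474368·x^6 + 1603141632·x^8 + 3737124864·x^10 + 24461180928·x^12)·Dx^2 + (195648·x + 14275584·x^3 + 209879040·x^5 + 589824000·x^7 + 1698693120·x^9 + 5435817984·x^11)·Dx^3 + (1825 + 135776·x^2 + 3251968·x^4 + 31014912·x^6 + 126812160·x^8 + 509607936·x^10 + 1358954496·x^12)·Dx^4  (order 4).
h: a_k = 24, 0, -708, 0, 9429, 0, -1402053/10, 0, …
ICs: h(0) = 24, h′(0) = 0, h′′(0) = -1416, h′′′(0) = 0.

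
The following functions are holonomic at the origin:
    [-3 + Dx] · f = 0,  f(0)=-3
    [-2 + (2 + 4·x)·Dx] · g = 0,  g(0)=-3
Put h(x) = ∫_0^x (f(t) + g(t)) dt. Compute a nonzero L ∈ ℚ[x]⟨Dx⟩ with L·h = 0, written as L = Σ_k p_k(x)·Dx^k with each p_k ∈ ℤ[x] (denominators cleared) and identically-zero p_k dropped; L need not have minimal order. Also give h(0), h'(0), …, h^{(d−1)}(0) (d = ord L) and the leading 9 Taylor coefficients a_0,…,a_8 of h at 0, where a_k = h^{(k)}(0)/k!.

L = (12 + 18·x)·Dx + (-10 - 36·x - 36·x^2)·Dx^2 + (2 + 10·x + 12·x^2)·Dx^3  (order 3).
h: a_k = 0, -6, -6, -4, -15/4, -33/20, -29/20, 9/70, -2097/2240, …
ICs: h(0) = 0, h′(0) = -6, h′′(0) = -12.

f: a_k = -3, -9, -27/2, -27/2, -81/8, -243/40, -243/80, -729/560, -2187/4480, …
g: a_k = -3, -3, 3/2, -3/2, 15/8, -21/8, 63/16, -99/16, 1287/128, …
f+g: L₀ = lclm(L_f,L_g), ord ≤ 1+1.
∫: right-multiply L₀ by Dx.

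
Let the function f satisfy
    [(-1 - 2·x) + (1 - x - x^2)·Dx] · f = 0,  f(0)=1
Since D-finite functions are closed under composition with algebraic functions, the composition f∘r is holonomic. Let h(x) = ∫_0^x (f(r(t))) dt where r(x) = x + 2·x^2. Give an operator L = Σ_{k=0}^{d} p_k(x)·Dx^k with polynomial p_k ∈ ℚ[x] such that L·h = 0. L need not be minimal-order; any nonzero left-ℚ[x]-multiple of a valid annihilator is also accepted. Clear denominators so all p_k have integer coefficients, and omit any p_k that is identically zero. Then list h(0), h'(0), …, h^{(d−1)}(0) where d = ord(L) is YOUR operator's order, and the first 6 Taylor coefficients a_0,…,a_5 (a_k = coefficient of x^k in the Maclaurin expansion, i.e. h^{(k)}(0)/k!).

f: a_k = 1, 1, 2, 3, 5, 8, …
L₀ from L_f via x↦r, Dx↦r'^{-1}Dx.
h=∫₀ˣh₀: take L = L₀·Dx.
L = (1 + 6·x + 12·x^2 + 16·x^3)·Dx + (-1 + x + 3·x^2 + 4·x^3 + 4·x^4)·Dx^2  (order 2).
h: a_k = 0, 1, 1/2, 4/3, 11/4, 31/5, …
ICs: h(0) = 0, h′(0) = 1.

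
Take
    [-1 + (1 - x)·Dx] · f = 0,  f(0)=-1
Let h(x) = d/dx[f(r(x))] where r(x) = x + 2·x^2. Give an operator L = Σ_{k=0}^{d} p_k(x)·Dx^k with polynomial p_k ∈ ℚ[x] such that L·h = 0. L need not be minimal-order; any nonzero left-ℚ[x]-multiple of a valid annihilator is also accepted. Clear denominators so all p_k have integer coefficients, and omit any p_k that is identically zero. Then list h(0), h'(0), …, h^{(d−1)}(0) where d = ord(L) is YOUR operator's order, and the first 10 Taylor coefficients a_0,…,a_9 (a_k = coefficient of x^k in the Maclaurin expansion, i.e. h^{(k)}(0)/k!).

L = (6 + 12·x + 24·x^2) + (-1 - 3·x + 6·x^2 + 8·x^3)·Dx  (order 1).
h: a_k = -1, -6, -15, -44, -105, -258, -595, -1368, -3069, -6830, …
ICs: h(0) = -1.

f: a_k = -1, -1, -1, -1, -1, -1, -1, -1, -1, -1, …
f∘r: x↦r, Dx↦Dx/r' in L_f ⇒ L₀.
h=h₀': d/dx-closure on L₀ ⇒ L.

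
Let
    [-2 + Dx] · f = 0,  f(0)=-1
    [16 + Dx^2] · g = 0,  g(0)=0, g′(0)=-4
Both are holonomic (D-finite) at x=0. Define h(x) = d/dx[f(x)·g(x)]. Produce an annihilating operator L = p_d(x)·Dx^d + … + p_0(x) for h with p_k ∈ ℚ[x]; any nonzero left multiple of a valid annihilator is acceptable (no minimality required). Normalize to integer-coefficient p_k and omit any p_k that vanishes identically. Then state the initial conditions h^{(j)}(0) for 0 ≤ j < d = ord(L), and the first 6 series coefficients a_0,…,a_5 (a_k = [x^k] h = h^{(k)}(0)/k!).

f: a_k = -1, -2, -2, -4/3, -2/3, -4/15, …
g: a_k = 0, -4, 0, 32/3, 0, -128/15, …
Product ⇒ symmetric product L₀, ord ≤ 2.
Differentiate: ansatz ord ≤ ord L₀ ⇒ L.
L = 20 - 4·Dx + Dx^2  (order 2).
h: a_k = 4, 16, -8, -64, -152/3, 352/15, …
ICs: h(0) = 4, h′(0) = 16.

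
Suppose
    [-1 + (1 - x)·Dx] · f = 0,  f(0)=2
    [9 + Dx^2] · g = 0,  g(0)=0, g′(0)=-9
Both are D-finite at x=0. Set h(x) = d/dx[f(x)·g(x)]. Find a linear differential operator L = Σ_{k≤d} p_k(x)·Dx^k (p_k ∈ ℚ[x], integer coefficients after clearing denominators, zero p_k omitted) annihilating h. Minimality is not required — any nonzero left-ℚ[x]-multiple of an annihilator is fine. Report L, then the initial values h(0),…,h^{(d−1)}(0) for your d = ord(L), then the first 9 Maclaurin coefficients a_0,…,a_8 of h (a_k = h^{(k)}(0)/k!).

L = (7 - 18·x + 9·x^2) + (-2 + 2·x)·Dx + (1 - 2·x + x^2)·Dx^2  (order 2).
h: a_k = -18, -36, 27, 36, -63/4, -189/10, -153/40, -153/35, -2511/320, …
ICs: h(0) = -18, h′(0) = -36.

f: a_k = 2, 2, 2, 2, 2, 2, 2, 2, 2, …
g: a_k = 0, -9, 0, 27/2, 0, -243/40, 0, 729/560, 0, …
L₀ := L_f ⊗_s L_g (sym. prod.), ord ≤ 2.
h₀' ⇒ L via d/dx closure of L₀.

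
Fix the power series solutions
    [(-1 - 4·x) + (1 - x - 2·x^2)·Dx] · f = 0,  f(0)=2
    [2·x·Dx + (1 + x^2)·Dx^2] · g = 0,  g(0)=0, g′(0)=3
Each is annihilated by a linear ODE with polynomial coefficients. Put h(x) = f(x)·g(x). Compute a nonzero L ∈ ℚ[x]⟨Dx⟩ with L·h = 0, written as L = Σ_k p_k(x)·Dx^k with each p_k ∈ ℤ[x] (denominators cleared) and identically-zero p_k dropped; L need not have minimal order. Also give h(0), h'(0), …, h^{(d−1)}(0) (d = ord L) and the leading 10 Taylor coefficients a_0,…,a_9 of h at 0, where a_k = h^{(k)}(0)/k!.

L = (4 + 2·x + 12·x^2) + (2 + 6·x + 4·x^2 + 12·x^3)·Dx + (-1 + x + x^2 + x^3 + 2·x^4)·Dx^2  (order 2).
h: a_k = 0, 6, 6, 16, 28, 306/5, 586/5, 8356/35, 3312/7, 99886/105, …
ICs: h(0) = 0, h′(0) = 6.

f: a_k = 2, 2, 6, 10, 22, 42, 86, 170, 342, 682, …
g: a_k = 0, 3, 0, -1, 0, 3/5, 0, -3/7, 0, 1/3, …
Product ⇒ symmetric product L₀, ord ≤ 2.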